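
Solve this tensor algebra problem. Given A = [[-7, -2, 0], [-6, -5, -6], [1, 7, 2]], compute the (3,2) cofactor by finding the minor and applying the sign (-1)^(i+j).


To find cofactor C_{32}, delete row 3 and column 2.
The resulting 2x2 submatrix is: [[-7, 0], [-6, -6]]
Minor M_{32} = -7*-6 - 0*-6
  = 42 - 0 = 42
Sign = (-1)^(3+2) = (-1)^5 = -1
Cofactor C_{32} = -1 * 42 = -42

-42


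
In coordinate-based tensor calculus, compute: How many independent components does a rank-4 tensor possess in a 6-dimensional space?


The number of components of a rank-r tensor in d dimensions is d^r.
Here d = 6 and r = 4.
6^4 = 1296

1296


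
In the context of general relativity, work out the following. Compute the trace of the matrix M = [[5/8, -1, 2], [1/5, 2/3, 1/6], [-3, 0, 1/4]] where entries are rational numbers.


The trace is the sum of diagonal entries.
Diagonal: M[1,1] = 5/8, M[2,2] = 2/3, M[3,3] = 1/4
Tr(M) = 5/8 + 2/3 + 1/4
Computing step by step:
After adding M[1,1]: 5/8
After adding M[2,2]: 31/24
After adding M[3,3]: 37/24
Tr(M) = 37/24

37/24


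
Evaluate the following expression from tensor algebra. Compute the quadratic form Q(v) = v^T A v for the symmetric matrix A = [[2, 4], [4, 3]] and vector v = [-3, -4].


First compute Av:
(Av)_1 = 2*-3 + 4*-4 = -22
(Av)_2 = 4*-3 + 3*-4 = -24
Av = [-22, -24]
Then v^T (Av) = -3*-22 + -4*-24
= 66 + 96 = 162

162


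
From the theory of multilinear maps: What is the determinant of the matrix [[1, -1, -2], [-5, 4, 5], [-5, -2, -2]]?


Expanding along the first row, det(A) = a11*M_11 - a12*M_12 + a13*M_13, where M_1j is the (1,j) minor.
Minor M_11 = 4*-2 - 5*-2 = 2
Minor M_12 = -5*-2 - 5*-5 = 35
Minor M_13 = -5*-2 - 4*-5 = 30
det = 1*(2) - -1*(35) + -2*(30)
    = 2 - -35 + -60
    = -23

-23


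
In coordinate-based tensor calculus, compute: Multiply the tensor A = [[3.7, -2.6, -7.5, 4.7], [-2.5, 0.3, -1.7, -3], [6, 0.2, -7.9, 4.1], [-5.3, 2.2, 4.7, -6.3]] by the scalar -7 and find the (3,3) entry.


Scalar multiplication: (cA)_{ij} = c * A_{ij}.
c = -7
A_{33} = -7.9
(cA)_{33} = -7 * -7.9 = 55.3

55.3


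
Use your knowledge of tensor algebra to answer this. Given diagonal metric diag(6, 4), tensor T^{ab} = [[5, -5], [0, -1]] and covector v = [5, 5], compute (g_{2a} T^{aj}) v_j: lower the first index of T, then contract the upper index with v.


Step 1: lower the first index. For a diagonal metric, g_{ia} T^{aj} = g_{ii} T^{ij} (no sum on i).
g_{22} = 4
S_2{}^1 = 4 * T^{21} = 4 * 0 = 0
S_2{}^2 = 4 * T^{22} = 4 * -1 = -4
Step 2: contract S_2{}^j with v_j.
S_2{}^1 * v_1 = 0 * 5 = 0
S_2{}^2 * v_2 = -4 * 5 = -20
Result = 0 + -20 = -20

-20


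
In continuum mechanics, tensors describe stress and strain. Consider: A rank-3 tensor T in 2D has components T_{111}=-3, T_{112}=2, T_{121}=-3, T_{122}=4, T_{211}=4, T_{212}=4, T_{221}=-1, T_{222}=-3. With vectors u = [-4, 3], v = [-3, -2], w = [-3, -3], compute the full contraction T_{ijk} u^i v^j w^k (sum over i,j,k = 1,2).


S = sum over i,j,k of T_{ijk} u_i v_j w_k. Expanding all 8 terms:
T_{111}*u_1*v_1*w_1 = -3*-4*-3*-3 = 108  (running total: 108)
T_{112}*u_1*v_1*w_2 = 2*-4*-3*-3 = -72  (running total: 36)
T_{121}*u_1*v_2*w_1 = -3*-4*-2*-3 = 72  (running total: 108)
T_{122}*u_1*v_2*w_2 = 4*-4*-2*-3 = -96  (running total: 12)
T_{211}*u_2*v_1*w_1 = 4*3*-3*-3 = 108  (running total: 120)
T_{212}*u_2*v_1*w_2 = 4*3*-3*-3 = 108  (running total: 228)
T_{221}*u_2*v_2*w_1 = -1*3*-2*-3 = -18  (running total: 210)
T_{222}*u_2*v_2*w_2 = -3*3*-2*-3 = -54  (running total: 156)
S = 156

156


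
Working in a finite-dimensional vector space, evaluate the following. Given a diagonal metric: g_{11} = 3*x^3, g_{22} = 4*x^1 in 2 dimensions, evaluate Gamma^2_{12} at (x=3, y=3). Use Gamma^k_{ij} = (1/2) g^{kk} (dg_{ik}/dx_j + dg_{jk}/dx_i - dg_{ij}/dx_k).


For a diagonal metric, Gamma^k_{ij} = (1/2) g^{kk} (dg_{ik}/dx_j + dg_{jk}/dx_i - dg_{ij}/dx_k).
The metric is diagonal, so g_{ab} = 0 for a != b.
At the given point: g_{11} = 81, g_{22} = 12
g^{22} = 1/12
dg_{12}/dx_2 = 0 (off-diagonal)
dg_{22}/dx_1 = dg_{22}/dx_1 = 4
dg_{12}/dx_2 = 0 (off-diagonal)
Numerator = 0 + 4 - 0 = 4
Gamma^2_{12} = 4 / (2 * 12) = 1/6

1/6


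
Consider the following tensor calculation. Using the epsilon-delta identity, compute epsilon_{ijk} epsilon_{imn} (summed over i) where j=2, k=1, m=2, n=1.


Using the identity: epsilon_{ijk} epsilon_{imn} = delta_{jm} delta_{kn} - delta_{jn} delta_{km}.
delta_{22} = 1
delta_{11} = 1
delta_{21} = 0
delta_{12} = 0
Result = 1 * 1 - 0 * 0 = 1 - 0 = 1

1


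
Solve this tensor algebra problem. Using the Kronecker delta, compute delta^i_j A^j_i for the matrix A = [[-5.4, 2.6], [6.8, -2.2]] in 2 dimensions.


The contraction (trace) of a rank-2 tensor is the sum of its diagonal elements.
Diagonal entries: A[1,1] = -5.4, A[2,2] = -2.2
Tr(A) = -5.4 + -2.2 = -7.6

-7.6


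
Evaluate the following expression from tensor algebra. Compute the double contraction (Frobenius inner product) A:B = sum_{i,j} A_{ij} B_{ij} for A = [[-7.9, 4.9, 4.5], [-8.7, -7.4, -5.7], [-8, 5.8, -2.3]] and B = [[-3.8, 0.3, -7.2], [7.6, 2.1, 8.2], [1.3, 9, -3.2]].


A:B = sum over all i,j of A_{ij} * B_{ij}.
Row 1: -7.9*-3.8=30.02, 4.9*0.3=1.47, 4.5*-7.2=-32.4 => row sum = -0.91
Row 2: -8.7*7.6=-66.12, -7.4*2.1=-15.54, -5.7*8.2=-46.74 => row sum = -128.4
Row 3: -8*1.3=-10.4, 5.8*9=52.2, -2.3*-3.2=7.36 => row sum = 49.16
Total = -0.91 + -128.4 + 49.16 = -80.15

-80.15


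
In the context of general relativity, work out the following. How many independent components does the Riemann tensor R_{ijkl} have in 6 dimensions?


The Riemann tensor in d dimensions has d^2(d^2 - 1)/12 independent components.
d = 6, so d^2 = 36
d^2 - 1 = 35
d^2(d^2 - 1) = 36 * 35 = 1260
Divide by 12: 1260 / 12 = 105

105


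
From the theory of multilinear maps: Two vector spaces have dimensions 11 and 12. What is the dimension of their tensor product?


The dimension of a tensor product is the product of dimensions.
dim(V) = 11, dim(W) = 12
dim(V (x) W) = 11 * 12 = 132

132


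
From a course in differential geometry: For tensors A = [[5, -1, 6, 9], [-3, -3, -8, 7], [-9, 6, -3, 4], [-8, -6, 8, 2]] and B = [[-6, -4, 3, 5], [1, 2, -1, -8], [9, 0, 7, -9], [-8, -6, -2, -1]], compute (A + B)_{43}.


Tensor addition is component-wise: (A + B)_{ij} = A_{ij} + B_{ij}.
A_{43} = 8
B_{43} = -2
(A + B)_{43} = 8 + -2 = 6

6


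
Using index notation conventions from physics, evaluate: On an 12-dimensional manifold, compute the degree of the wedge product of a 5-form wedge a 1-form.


The degree of a wedge product is the sum of the degrees of the individual forms.
Degrees: 5, 1
Total degree = 5 + 1 = 6

6


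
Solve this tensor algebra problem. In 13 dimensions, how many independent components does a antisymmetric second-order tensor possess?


A antisymmetric rank-2 tensor in d dimensions has d(d-1)/2 independent components.
d = 13
d(d-1)/2 = 13 * 12 / 2 = 156 / 2 = 78

78


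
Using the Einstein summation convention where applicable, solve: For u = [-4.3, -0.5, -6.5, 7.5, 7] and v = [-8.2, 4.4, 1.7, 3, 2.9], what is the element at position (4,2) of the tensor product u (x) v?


The outer product entry T_{ij} = u_i * v_j.
We need i=4, j=2.
u_4 = 7.5, v_2 = 4.4
T_{4,2} = 7.5 * 4.4 = 33

33


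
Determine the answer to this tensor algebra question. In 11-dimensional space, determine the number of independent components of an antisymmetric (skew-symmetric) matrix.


An antisymmetric rank-2 tensor satisfies A_{ij} = -A_{ji}, so diagonal entries are zero.
The independent components are the upper-triangular entries: C(n, 2) = n(n-1)/2.
n = 11
C(11, 2) = 11 * 10 / 2 = 110 / 2 = 55

55


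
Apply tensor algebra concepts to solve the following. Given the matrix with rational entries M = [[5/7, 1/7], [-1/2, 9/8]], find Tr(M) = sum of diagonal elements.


The trace is the sum of diagonal entries.
Diagonal: M[1,1] = 5/7, M[2,2] = 9/8
Tr(M) = 5/7 + 9/8
Computing step by step:
After adding M[1,1]: 5/7
After adding M[2,2]: 103/56
Tr(M) = 103/56

103/56


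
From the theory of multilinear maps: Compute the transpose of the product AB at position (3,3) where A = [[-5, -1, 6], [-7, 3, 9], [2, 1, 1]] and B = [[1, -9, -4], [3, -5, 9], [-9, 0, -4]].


(AB)^T_{ij} = (AB)_{ji} = sum_k A_{jk} B_{ki}.
For i=3, j=3 we need (AB)_{33}:
A_{31} * B_{13} = 2 * -4 = -8
A_{32} * B_{23} = 1 * 9 = 9
A_{33} * B_{33} = 1 * -4 = -4
Sum = -8 + 9 + -4 = -3

-3


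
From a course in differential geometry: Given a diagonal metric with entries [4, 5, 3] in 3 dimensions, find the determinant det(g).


For a diagonal metric, the determinant is the product of diagonal entries.
Diagonal entries: 4, 5, 3
det(g) = 4 * 5 * 3 = 60

60


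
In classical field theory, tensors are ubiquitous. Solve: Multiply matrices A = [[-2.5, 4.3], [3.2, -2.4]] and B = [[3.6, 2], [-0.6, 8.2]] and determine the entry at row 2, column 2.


(AB)_{ij} = sum_k A_{ik} B_{kj}.
For i=2, j=2:
A_{21} * B_{12} = 3.2 * 2 = 6.4
A_{22} * B_{22} = -2.4 * 8.2 = -19.68
Sum = 6.4 + -19.68 = -13.28

-13.28


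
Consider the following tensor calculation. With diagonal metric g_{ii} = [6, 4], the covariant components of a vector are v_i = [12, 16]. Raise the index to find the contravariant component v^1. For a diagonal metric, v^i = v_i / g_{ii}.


To raise an index with a diagonal metric: v^i = v_i / g_{ii}.
For index 1: v_1 = 12, g_{11} = 6
v^1 = 12 / 6 = 2

2


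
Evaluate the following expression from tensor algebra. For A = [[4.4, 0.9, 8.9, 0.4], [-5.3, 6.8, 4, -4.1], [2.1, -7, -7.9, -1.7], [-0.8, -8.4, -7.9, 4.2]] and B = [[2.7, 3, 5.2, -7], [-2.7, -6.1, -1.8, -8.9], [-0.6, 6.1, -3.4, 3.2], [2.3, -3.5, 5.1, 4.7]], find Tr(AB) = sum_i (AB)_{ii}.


Tr(AB) = sum_i (AB)_{ii} where (AB)_{ii} = sum_k A_{ik} B_{ki}.
(AB)_{11} = 4.4*2.7 + 0.9*-2.7 + 8.9*-0.6 + 0.4*2.3 = 5.03
(AB)_{22} = -5.3*3 + 6.8*-6.1 + 4*6.1 + -4.1*-3.5 = -18.63
(AB)_{33} = 2.1*5.2 + -7*-1.8 + -7.9*-3.4 + -1.7*5.1 = 41.71
(AB)_{44} = -0.8*-7 + -8.4*-8.9 + -7.9*3.2 + 4.2*4.7 = 74.82
Tr(AB) = 5.03 + -18.63 + 41.71 + 74.82 = 102.93

102.93


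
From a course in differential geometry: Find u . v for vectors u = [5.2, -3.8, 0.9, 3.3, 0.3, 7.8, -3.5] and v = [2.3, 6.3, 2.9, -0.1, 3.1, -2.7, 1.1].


The inner product u . v = sum of u_i * v_i.
Term-by-term: 5.2 * 2.3, -3.8 * 6.3, 0.9 * 2.9, 3.3 * -0.1, 0.3 * 3.1, 7.8 * -2.7, -3.5 * 1.1
Products: 11.96, -23.94, 2.61, -0.33, 0.93, -21.06, -3.85
Sum = 11.96 + -23.94 + 2.61 + -0.33 + 0.93 + -21.06 + -3.85 = -33.68

-33.68


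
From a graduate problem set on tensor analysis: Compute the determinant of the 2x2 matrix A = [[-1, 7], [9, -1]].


For a 2x2 matrix [[a, b], [c, d]], det = a*d - b*c.
a = -1, b = 7, c = 9, d = -1
a*d = -1 * -1 = 1
b*c = 7 * 9 = 63
det = 1 - 63 = -62

-62


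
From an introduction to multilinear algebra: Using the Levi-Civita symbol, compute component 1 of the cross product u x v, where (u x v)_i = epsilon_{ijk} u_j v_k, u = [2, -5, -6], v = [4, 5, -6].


(u x v)_1 = sum_{j,k} epsilon_{1jk} u_j v_k. Only permutations of (1,2,3) contribute; the two non-zero terms are:
eps_{123} u_2 v_3 = 1 * -5 * -6 = 30
eps_{132} u_3 v_2 = -1 * -6 * 5 = 30
(u x v)_1 = 60

60


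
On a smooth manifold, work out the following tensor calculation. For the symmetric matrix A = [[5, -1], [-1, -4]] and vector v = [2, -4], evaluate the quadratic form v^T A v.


First compute Av:
(Av)_1 = 5*2 + -1*-4 = 14
(Av)_2 = -1*2 + -4*-4 = 14
Av = [14, 14]
Then v^T (Av) = 2*14 + -4*14
= 28 + -56 = -28

-28


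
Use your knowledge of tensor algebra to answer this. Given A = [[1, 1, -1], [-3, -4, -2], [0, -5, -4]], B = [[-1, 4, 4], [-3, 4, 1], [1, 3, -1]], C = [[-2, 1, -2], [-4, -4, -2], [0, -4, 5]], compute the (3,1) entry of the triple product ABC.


(ABC)_{31} = sum_m (AB)_{3m} C_{m1}. First compute row 3 of AB.
(AB)_{31} = 0*-1 + -5*-3 + -4*1 = 11
(AB)_{32} = 0*4 + -5*4 + -4*3 = -32
(AB)_{33} = 0*4 + -5*1 + -4*-1 = -1
Now contract with column 1 of C:
(AB)_{31} * C_{11} = 11 * -2 = -22
(AB)_{32} * C_{21} = -32 * -4 = 128
(AB)_{33} * C_{31} = -1 * 0 = 0
(ABC)_{31} = -22 + 128 + 0 = 106

106


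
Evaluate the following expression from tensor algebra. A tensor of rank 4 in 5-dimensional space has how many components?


The number of components of a rank-r tensor in d dimensions is d^r.
Here d = 5 and r = 4.
5^4 = 625

625


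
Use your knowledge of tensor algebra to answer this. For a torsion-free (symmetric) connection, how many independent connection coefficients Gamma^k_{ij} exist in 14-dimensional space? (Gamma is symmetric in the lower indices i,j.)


Christoffel symbols Gamma^k_{ij} are symmetric in i,j, so there are d * d(d+1)/2 independent symbols.
d = 14
d(d+1)/2 = 14 * 15 / 2 = 105
Total = 14 * 105 = 1470

1470


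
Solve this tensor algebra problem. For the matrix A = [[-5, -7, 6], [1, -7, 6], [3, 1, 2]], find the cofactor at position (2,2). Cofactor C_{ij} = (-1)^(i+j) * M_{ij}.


To find cofactor C_{22}, delete row 2 and column 2.
The resulting 2x2 submatrix is: [[-5, 6], [3, 2]]
Minor M_{22} = -5*2 - 6*3
  = -10 - 18 = -28
Sign = (-1)^(2+2) = (-1)^4 = 1
Cofactor C_{22} = 1 * -28 = -28

-28


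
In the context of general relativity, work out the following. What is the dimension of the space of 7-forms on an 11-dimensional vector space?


The dimension of the space of p-forms on an n-dimensional space is C(n, p).
n = 11, p = 7
C(11, 7) = 11! / (7! * 4!) = 330

330


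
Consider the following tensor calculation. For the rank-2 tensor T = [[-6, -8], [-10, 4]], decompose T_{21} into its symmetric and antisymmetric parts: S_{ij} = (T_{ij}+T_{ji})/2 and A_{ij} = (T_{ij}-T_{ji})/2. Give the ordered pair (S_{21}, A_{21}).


T_{21} = -10
T_{12} = -8
S_{21} = (-10 + -8)/2 = -18/2 = -9
A_{21} = (-10 - -8)/2 = -2/2 = -1
Check: S + A = -9 + -1 = -10 = T_{21}.

(-9, -1)


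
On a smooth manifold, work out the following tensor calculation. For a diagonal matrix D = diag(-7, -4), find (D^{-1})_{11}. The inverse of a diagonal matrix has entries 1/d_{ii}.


For a diagonal matrix, the inverse has entries (D^{-1})_{ii} = 1/d_{ii}.
The diagonal entries are: d_{11} = -7, d_{22} = -4
We need (D^{-1})_{11} = 1/d_{11} = 1/-7 = -1/7

-1/7


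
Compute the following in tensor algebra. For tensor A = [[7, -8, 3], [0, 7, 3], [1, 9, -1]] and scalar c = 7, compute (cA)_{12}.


Scalar multiplication: (cA)_{ij} = c * A_{ij}.
c = 7
A_{12} = -8
(cA)_{12} = 7 * -8 = -56

-56


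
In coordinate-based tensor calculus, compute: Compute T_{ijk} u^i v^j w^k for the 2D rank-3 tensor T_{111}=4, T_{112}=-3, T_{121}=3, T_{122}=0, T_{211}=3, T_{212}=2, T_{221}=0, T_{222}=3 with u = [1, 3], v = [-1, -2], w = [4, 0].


S = sum over i,j,k of T_{ijk} u_i v_j w_k. Expanding all 8 terms:
T_{111}*u_1*v_1*w_1 = 4*1*-1*4 = -16  (running total: -16)
T_{112}*u_1*v_1*w_2 = -3*1*-1*0 = 0  (running total: -16)
T_{121}*u_1*v_2*w_1 = 3*1*-2*4 = -24  (running total: -40)
T_{122}*u_1*v_2*w_2 = 0*1*-2*0 = 0  (running total: -40)
T_{211}*u_2*v_1*w_1 = 3*3*-1*4 = -36  (running total: -76)
T_{212}*u_2*v_1*w_2 = 2*3*-1*0 = 0  (running total: -76)
T_{221}*u_2*v_2*w_1 = 0*3*-2*4 = 0  (running total: -76)
T_{222}*u_2*v_2*w_2 = 3*3*-2*0 = 0  (running total: -76)
S = -76

-76


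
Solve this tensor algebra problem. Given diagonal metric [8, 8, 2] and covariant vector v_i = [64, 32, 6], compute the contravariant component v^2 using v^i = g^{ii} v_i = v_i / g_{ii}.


To raise an index with a diagonal metric: v^i = v_i / g_{ii}.
For index 2: v_2 = 32, g_{22} = 8
v^2 = 32 / 8 = 4

4


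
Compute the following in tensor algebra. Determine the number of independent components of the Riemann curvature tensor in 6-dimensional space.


The Riemann tensor in d dimensions has d^2(d^2 - 1)/12 independent components.
d = 6, so d^2 = 36
d^2 - 1 = 35
d^2(d^2 - 1) = 36 * 35 = 1260
Divide by 12: 1260 / 12 = 105

105


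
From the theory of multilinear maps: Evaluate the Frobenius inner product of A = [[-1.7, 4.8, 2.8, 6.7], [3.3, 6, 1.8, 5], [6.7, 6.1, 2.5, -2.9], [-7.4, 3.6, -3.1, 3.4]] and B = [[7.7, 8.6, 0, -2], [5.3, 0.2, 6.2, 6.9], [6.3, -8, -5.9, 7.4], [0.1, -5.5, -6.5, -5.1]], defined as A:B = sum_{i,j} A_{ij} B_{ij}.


A:B = sum over all i,j of A_{ij} * B_{ij}.
Row 1: -1.7*7.7=-13.09, 4.8*8.6=41.28, 2.8*0=0, 6.7*-2=-13.4 => row sum = 14.79
Row 2: 3.3*5.3=17.49, 6*0.2=1.2, 1.8*6.2=11.16, 5*6.9=34.5 => row sum = 64.35
Row 3: 6.7*6.3=42.21, 6.1*-8=-48.8, 2.5*-5.9=-14.75, -2.9*7.4=-21.46 => row sum = -42.8
Row 4: -7.4*0.1=-0.74, 3.6*-5.5=-19.8, -3.1*-6.5=20.15, 3.4*-5.1=-17.34 => row sum = -17.73
Total = 14.79 + 64.35 + -42.8 + -17.73 = 18.61

18.61


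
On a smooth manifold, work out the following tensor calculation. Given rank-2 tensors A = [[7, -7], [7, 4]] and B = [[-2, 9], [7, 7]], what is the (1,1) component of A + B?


Tensor addition is component-wise: (A + B)_{ij} = A_{ij} + B_{ij}.
A_{11} = 7
B_{11} = -2
(A + B)_{11} = 7 + -2 = 5

5


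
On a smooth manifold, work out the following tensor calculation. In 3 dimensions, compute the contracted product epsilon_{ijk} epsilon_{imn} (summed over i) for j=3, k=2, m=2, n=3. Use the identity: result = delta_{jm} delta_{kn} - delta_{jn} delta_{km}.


Using the identity: epsilon_{ijk} epsilon_{imn} = delta_{jm} delta_{kn} - delta_{jn} delta_{km}.
delta_{32} = 0
delta_{23} = 0
delta_{33} = 1
delta_{22} = 1
Result = 0 * 0 - 1 * 1 = 0 - 1 = -1

-1


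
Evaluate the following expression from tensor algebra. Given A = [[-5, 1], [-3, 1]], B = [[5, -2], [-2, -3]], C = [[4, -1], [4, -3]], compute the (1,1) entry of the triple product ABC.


(ABC)_{11} = sum_m (AB)_{1m} C_{m1}. First compute row 1 of AB.
(AB)_{11} = -5*5 + 1*-2 = -27
(AB)_{12} = -5*-2 + 1*-3 = 7
Now contract with column 1 of C:
(AB)_{11} * C_{11} = -27 * 4 = -108
(AB)_{12} * C_{21} = 7 * 4 = 28
(ABC)_{11} = -108 + 28 = -80

-80


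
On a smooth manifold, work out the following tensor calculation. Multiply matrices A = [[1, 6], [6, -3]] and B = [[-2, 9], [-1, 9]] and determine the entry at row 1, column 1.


(AB)_{ij} = sum_k A_{ik} B_{kj}.
For i=1, j=1:
A_{11} * B_{11} = 1 * -2 = -2
A_{12} * B_{21} = 6 * -1 = -6
Sum = -2 + -6 = -8

-8


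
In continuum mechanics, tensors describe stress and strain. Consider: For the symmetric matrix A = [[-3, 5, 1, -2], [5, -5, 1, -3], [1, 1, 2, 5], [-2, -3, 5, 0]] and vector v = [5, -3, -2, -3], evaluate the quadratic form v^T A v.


First compute Av:
(Av)_1 = -3*5 + 5*-3 + 1*-2 + -2*-3 = -26
(Av)_2 = 5*5 + -5*-3 + 1*-2 + -3*-3 = 47
(Av)_3 = 1*5 + 1*-3 + 2*-2 + 5*-3 = -17
(Av)_4 = -2*5 + -3*-3 + 5*-2 + 0*-3 = -11
Av = [-26, 47, -17, -11]
Then v^T (Av) = 5*-26 + -3*47 + -2*-17 + -3*-11
= -130 + -141 + 34 + 33 = -204

-204


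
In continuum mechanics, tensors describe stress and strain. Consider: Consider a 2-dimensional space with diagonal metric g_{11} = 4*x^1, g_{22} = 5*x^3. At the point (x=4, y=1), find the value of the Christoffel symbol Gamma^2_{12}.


For a diagonal metric, Gamma^k_{ij} = (1/2) g^{kk} (dg_{ik}/dx_j + dg_{jk}/dx_i - dg_{ij}/dx_k).
The metric is diagonal, so g_{ab} = 0 for a != b.
At the given point: g_{11} = 16, g_{22} = 320
g^{22} = 1/320
dg_{12}/dx_2 = 0 (off-diagonal)
dg_{22}/dx_1 = dg_{22}/dx_1 = 240
dg_{12}/dx_2 = 0 (off-diagonal)
Numerator = 0 + 240 - 0 = 240
Gamma^2_{12} = 240 / (2 * 320) = 3/8

3/8


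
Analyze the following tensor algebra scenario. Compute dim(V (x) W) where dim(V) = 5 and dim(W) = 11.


The dimension of a tensor product is the product of dimensions.
dim(V) = 5, dim(W) = 11
dim(V (x) W) = 5 * 11 = 55

55


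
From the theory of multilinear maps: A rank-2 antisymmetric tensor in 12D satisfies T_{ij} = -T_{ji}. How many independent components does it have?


An antisymmetric rank-2 tensor satisfies A_{ij} = -A_{ji}, so diagonal entries are zero.
The independent components are the upper-triangular entries: C(n, 2) = n(n-1)/2.
n = 12
C(12, 2) = 12 * 11 / 2 = 132 / 2 = 66

66


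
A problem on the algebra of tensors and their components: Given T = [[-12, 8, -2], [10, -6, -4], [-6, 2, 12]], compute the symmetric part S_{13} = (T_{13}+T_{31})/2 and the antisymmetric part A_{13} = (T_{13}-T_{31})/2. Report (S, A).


T_{13} = -2
T_{31} = -6
S_{13} = (-2 + -6)/2 = -8/2 = -4
A_{13} = (-2 - -6)/2 = 4/2 = 2
Check: S + A = -4 + 2 = -2 = T_{13}.

(-4, 2)


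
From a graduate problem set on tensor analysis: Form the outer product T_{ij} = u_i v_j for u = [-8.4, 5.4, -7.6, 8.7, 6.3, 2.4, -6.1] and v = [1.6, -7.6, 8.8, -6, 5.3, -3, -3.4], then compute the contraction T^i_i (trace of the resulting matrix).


The outer product gives T_{ij} = u_i v_j.
The trace (contraction) is Tr(T) = sum_i T_{ii} = sum_i u_i v_i.
Diagonal entries:
T_{11} = u_1 * v_1 = -8.4 * 1.6 = -13.44
T_{22} = u_2 * v_2 = 5.4 * -7.6 = -41.04
T_{33} = u_3 * v_3 = -7.6 * 8.8 = -66.88
T_{44} = u_4 * v_4 = 8.7 * -6 = -52.2
T_{55} = u_5 * v_5 = 6.3 * 5.3 = 33.39
T_{66} = u_6 * v_6 = 2.4 * -3 = -7.2
T_{77} = u_7 * v_7 = -6.1 * -3.4 = 20.74
Tr(T) = -13.44 + -41.04 + -66.88 + -52.2 + 33.39 + -7.2 + 20.74 = -126.63

-126.63


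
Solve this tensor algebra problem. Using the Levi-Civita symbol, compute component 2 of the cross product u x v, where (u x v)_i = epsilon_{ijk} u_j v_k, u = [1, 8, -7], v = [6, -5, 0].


(u x v)_2 = sum_{j,k} epsilon_{2jk} u_j v_k. Only permutations of (1,2,3) contribute; the two non-zero terms are:
eps_{213} u_1 v_3 = -1 * 1 * 0 = 0
eps_{231} u_3 v_1 = 1 * -7 * 6 = -42
(u x v)_2 = -42

-42


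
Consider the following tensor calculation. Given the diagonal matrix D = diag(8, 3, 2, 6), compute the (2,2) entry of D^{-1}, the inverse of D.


For a diagonal matrix, the inverse has entries (D^{-1})_{ii} = 1/d_{ii}.
The diagonal entries are: d_{11} = 8, d_{22} = 3, d_{33} = 2, d_{44} = 6
We need (D^{-1})_{22} = 1/d_{22} = 1/3 = 1/3

1/3


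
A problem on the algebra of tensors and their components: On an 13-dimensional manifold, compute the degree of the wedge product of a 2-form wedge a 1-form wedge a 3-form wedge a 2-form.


The degree of a wedge product is the sum of the degrees of the individual forms.
Degrees: 2, 1, 3, 2
Total degree = 2 + 1 + 3 + 2 = 8

8


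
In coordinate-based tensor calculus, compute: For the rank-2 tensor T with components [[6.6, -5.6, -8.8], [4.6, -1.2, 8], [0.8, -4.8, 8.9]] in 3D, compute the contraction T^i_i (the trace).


The contraction (trace) of a rank-2 tensor is the sum of its diagonal elements.
Diagonal entries: A[1,1] = 6.6, A[2,2] = -1.2, A[3,3] = 8.9
Tr(A) = 6.6 + -1.2 + 8.9 = 14.3

14.3


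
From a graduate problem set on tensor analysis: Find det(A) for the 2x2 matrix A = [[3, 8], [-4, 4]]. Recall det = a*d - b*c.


For a 2x2 matrix [[a, b], [c, d]], det = a*d - b*c.
a = 3, b = 8, c = -4, d = 4
a*d = 3 * 4 = 12
b*c = 8 * -4 = -32
det = 12 - -32 = 44

44


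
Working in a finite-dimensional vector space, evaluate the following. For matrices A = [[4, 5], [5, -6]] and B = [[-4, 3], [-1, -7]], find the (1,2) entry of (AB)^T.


(AB)^T_{ij} = (AB)_{ji} = sum_k A_{jk} B_{ki}.
For i=1, j=2 we need (AB)_{21}:
A_{21} * B_{11} = 5 * -4 = -20
A_{22} * B_{21} = -6 * -1 = 6
Sum = -20 + 6 = -14

-14


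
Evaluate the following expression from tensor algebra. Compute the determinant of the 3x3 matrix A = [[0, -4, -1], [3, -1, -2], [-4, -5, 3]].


Expanding along the first row, det(A) = a11*M_11 - a12*M_12 + a13*M_13, where M_1j is the (1,j) minor.
Minor M_11 = -1*3 - -2*-5 = -13
Minor M_12 = 3*3 - -2*-4 = 1
Minor M_13 = 3*-5 - -1*-4 = -19
det = 0*(-13) - -4*(1) + -1*(-19)
    = 0 - -4 + 19
    = 23

23


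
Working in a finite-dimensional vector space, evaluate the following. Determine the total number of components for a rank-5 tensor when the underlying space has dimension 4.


The number of components of a rank-r tensor in d dimensions is d^r.
Here d = 4 and r = 5.
4^5 = 1024

1024


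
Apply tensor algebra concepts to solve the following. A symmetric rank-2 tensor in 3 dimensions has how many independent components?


A symmetric rank-2 tensor in d dimensions has d(d+1)/2 independent components.
d = 3
d(d+1)/2 = 3 * 4 / 2 = 12 / 2 = 6

6


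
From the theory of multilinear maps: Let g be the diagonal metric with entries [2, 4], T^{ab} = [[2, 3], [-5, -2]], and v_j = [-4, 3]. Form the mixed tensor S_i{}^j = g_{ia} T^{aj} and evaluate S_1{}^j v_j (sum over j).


Step 1: lower the first index. For a diagonal metric, g_{ia} T^{aj} = g_{ii} T^{ij} (no sum on i).
g_{11} = 2
S_1{}^1 = 2 * T^{11} = 2 * 2 = 4
S_1{}^2 = 2 * T^{12} = 2 * 3 = 6
Step 2: contract S_1{}^j with v_j.
S_1{}^1 * v_1 = 4 * -4 = -16
S_1{}^2 * v_2 = 6 * 3 = 18
Result = -16 + 18 = 2

2


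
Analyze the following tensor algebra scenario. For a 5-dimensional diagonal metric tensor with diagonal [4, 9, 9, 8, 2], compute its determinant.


For a diagonal metric, the determinant is the product of diagonal entries.
Diagonal entries: 4, 9, 9, 8, 2
det(g) = 4 * 9 * 9 * 8 * 2 = 5184

5184


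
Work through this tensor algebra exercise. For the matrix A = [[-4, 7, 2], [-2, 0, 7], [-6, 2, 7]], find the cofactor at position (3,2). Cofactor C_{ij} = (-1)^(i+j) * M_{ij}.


To find cofactor C_{32}, delete row 3 and column 2.
The resulting 2x2 submatrix is: [[-4, 2], [-2, 7]]
Minor M_{32} = -4*7 - 2*-2
  = -28 - -4 = -24
Sign = (-1)^(3+2) = (-1)^5 = -1
Cofactor C_{32} = -1 * -24 = 24

24


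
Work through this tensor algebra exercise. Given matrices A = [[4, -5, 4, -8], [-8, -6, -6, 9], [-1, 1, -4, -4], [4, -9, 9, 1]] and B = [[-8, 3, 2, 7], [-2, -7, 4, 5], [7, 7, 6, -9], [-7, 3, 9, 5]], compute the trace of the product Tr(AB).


Tr(AB) = sum_i (AB)_{ii} where (AB)_{ii} = sum_k A_{ik} B_{ki}.
(AB)_{11} = 4*-8 + -5*-2 + 4*7 + -8*-7 = 62
(AB)_{22} = -8*3 + -6*-7 + -6*7 + 9*3 = 3
(AB)_{33} = -1*2 + 1*4 + -4*6 + -4*9 = -58
(AB)_{44} = 4*7 + -9*5 + 9*-9 + 1*5 = -93
Tr(AB) = 62 + 3 + -58 + -93 = -86

-86


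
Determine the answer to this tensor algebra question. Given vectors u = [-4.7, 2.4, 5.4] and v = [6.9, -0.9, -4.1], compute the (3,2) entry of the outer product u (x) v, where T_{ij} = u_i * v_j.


The outer product entry T_{ij} = u_i * v_j.
We need i=3, j=2.
u_3 = 5.4, v_2 = -0.9
T_{3,2} = 5.4 * -0.9 = -4.86

-4.86


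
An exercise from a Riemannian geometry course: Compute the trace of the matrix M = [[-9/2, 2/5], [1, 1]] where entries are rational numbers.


The trace is the sum of diagonal entries.
Diagonal: M[1,1] = -9/2, M[2,2] = 1
Tr(M) = -9/2 + 1
Computing step by step:
After adding M[1,1]: -9/2
After adding M[2,2]: -7/2
Tr(M) = -7/2

-7/2


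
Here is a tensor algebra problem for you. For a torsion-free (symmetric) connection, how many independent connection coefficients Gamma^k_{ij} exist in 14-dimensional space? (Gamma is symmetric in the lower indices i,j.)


Christoffel symbols Gamma^k_{ij} are symmetric in i,j, so there are d * d(d+1)/2 independent symbols.
d = 14
d(d+1)/2 = 14 * 15 / 2 = 105
Total = 14 * 105 = 1470

1470


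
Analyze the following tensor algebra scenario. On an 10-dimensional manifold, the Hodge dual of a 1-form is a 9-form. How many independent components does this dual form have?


The Hodge dual of a p-form on an n-dimensional manifold is an (n-p)-form.
n = 10, p = 1, so dual degree = 10 - 1 = 9
The number of components is C(n, n-p) = C(10, 9) = 10

10


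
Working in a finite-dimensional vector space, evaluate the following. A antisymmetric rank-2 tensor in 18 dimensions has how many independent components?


A antisymmetric rank-2 tensor in d dimensions has d(d-1)/2 independent components.
d = 18
d(d-1)/2 = 18 * 17 / 2 = 306 / 2 = 153

153


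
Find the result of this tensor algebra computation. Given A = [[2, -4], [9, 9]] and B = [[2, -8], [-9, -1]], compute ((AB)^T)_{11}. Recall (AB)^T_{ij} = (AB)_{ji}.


(AB)^T_{ij} = (AB)_{ji} = sum_k A_{jk} B_{ki}.
For i=1, j=1 we need (AB)_{11}:
A_{11} * B_{11} = 2 * 2 = 4
A_{12} * B_{21} = -4 * -9 = 36
Sum = 4 + 36 = 40

40


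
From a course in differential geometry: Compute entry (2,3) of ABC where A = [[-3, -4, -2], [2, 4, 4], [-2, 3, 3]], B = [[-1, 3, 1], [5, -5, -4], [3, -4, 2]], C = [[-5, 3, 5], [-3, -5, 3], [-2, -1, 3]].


(ABC)_{23} = sum_m (AB)_{2m} C_{m3}. First compute row 2 of AB.
(AB)_{21} = 2*-1 + 4*5 + 4*3 = 30
(AB)_{22} = 2*3 + 4*-5 + 4*-4 = -30
(AB)_{23} = 2*1 + 4*-4 + 4*2 = -6
Now contract with column 3 of C:
(AB)_{21} * C_{13} = 30 * 5 = 150
(AB)_{22} * C_{23} = -30 * 3 = -90
(AB)_{23} * C_{33} = -6 * 3 = -18
(ABC)_{23} = 150 + -90 + -18 = 42

42


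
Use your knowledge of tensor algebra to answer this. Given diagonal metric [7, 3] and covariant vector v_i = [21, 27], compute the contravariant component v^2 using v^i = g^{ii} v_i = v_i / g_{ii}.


To raise an index with a diagonal metric: v^i = v_i / g_{ii}.
For index 2: v_2 = 27, g_{22} = 3
v^2 = 27 / 3 = 9

9


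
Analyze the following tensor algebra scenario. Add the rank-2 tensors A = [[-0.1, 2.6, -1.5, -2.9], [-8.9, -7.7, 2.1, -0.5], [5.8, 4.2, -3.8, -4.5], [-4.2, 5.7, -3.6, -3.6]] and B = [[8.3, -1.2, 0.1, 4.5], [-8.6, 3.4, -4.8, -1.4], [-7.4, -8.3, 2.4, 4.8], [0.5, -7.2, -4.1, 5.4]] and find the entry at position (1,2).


Tensor addition is component-wise: (A + B)_{ij} = A_{ij} + B_{ij}.
A_{12} = 2.6
B_{12} = -1.2
(A + B)_{12} = 2.6 + -1.2 = 1.4

1.4


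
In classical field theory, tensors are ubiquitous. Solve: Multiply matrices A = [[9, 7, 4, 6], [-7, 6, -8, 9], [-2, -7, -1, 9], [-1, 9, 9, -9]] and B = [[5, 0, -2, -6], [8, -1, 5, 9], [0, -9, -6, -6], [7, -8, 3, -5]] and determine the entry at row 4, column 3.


(AB)_{ij} = sum_k A_{ik} B_{kj}.
For i=4, j=3:
A_{41} * B_{13} = -1 * -2 = 2
A_{42} * B_{23} = 9 * 5 = 45
A_{43} * B_{33} = 9 * -6 = -54
A_{44} * B_{43} = -9 * 3 = -27
Sum = 2 + 45 + -54 + -27 = -34

-34


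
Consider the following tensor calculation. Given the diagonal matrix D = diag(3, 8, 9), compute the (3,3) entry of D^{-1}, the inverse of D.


For a diagonal matrix, the inverse has entries (D^{-1})_{ii} = 1/d_{ii}.
The diagonal entries are: d_{11} = 3, d_{22} = 8, d_{33} = 9
We need (D^{-1})_{33} = 1/d_{33} = 1/9 = 1/9

1/9


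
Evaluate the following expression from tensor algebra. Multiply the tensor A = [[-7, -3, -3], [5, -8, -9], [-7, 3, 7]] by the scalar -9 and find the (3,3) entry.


Scalar multiplication: (cA)_{ij} = c * A_{ij}.
c = -9
A_{33} = 7
(cA)_{33} = -9 * 7 = -63

-63


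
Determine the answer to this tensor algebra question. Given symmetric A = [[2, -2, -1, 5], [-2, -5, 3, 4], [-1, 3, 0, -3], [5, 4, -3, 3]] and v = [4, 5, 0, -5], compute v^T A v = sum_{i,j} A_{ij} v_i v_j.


First compute Av:
(Av)_1 = 2*4 + -2*5 + -1*0 + 5*-5 = -27
(Av)_2 = -2*4 + -5*5 + 3*0 + 4*-5 = -53
(Av)_3 = -1*4 + 3*5 + 0*0 + -3*-5 = 26
(Av)_4 = 5*4 + 4*5 + -3*0 + 3*-5 = 25
Av = [-27, -53, 26, 25]
Then v^T (Av) = 4*-27 + 5*-53 + 0*26 + -5*25
= -108 + -265 + 0 + -125 = -498

-498


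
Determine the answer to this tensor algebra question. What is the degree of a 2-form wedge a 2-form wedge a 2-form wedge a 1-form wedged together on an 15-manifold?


The degree of a wedge product is the sum of the degrees of the individual forms.
Degrees: 2, 2, 2, 1
Total degree = 2 + 2 + 2 + 1 = 7

7


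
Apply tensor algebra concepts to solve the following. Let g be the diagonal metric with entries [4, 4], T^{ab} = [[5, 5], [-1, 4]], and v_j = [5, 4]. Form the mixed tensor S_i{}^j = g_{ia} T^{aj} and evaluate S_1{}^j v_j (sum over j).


Step 1: lower the first index. For a diagonal metric, g_{ia} T^{aj} = g_{ii} T^{ij} (no sum on i).
g_{11} = 4
S_1{}^1 = 4 * T^{11} = 4 * 5 = 20
S_1{}^2 = 4 * T^{12} = 4 * 5 = 20
Step 2: contract S_1{}^j with v_j.
S_1{}^1 * v_1 = 20 * 5 = 100
S_1{}^2 * v_2 = 20 * 4 = 80
Result = 100 + 80 = 180

180


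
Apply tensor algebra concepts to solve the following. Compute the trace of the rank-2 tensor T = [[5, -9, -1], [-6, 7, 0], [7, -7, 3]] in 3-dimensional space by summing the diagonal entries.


The contraction (trace) of a rank-2 tensor is the sum of its diagonal elements.
Diagonal entries: A[1,1] = 5, A[2,2] = 7, A[3,3] = 3
Tr(A) = 5 + 7 + 3 = 15

15


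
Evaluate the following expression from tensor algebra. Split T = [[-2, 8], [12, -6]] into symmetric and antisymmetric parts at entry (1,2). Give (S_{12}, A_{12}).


T_{12} = 8
T_{21} = 12
S_{12} = (8 + 12)/2 = 20/2 = 10
A_{12} = (8 - 12)/2 = -4/2 = -2
Check: S + A = 10 + -2 = 8 = T_{12}.

(10, -2)


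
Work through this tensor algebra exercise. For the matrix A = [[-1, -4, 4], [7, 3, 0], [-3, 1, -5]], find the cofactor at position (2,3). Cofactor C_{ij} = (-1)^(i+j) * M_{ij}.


To find cofactor C_{23}, delete row 2 and column 3.
The resulting 2x2 submatrix is: [[-1, -4], [-3, 1]]
Minor M_{23} = -1*1 - -4*-3
  = -1 - 12 = -13
Sign = (-1)^(2+3) = (-1)^5 = -1
Cofactor C_{23} = -1 * -13 = 13

13


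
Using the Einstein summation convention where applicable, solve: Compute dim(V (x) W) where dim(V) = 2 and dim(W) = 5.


The dimension of a tensor product is the product of dimensions.
dim(V) = 2, dim(W) = 5
dim(V (x) W) = 2 * 5 = 10

10


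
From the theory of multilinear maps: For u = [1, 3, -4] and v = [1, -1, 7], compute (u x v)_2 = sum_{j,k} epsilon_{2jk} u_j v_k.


(u x v)_2 = sum_{j,k} epsilon_{2jk} u_j v_k. Only permutations of (1,2,3) contribute; the two non-zero terms are:
eps_{213} u_1 v_3 = -1 * 1 * 7 = -7
eps_{231} u_3 v_1 = 1 * -4 * 1 = -4
(u x v)_2 = -11

-11


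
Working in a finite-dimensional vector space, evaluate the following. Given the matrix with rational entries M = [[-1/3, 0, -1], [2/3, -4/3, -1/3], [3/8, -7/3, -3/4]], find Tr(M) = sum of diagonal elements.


The trace is the sum of diagonal entries.
Diagonal: M[1,1] = -1/3, M[2,2] = -4/3, M[3,3] = -3/4
Tr(M) = -1/3 + -4/3 + -3/4
Computing step by step:
After adding M[1,1]: -1/3
After adding M[2,2]: -5/3
After adding M[3,3]: -29/12
Tr(M) = -29/12

-29/12


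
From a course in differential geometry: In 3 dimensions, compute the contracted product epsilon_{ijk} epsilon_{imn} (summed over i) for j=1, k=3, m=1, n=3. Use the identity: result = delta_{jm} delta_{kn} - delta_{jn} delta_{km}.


Using the identity: epsilon_{ijk} epsilon_{imn} = delta_{jm} delta_{kn} - delta_{jn} delta_{km}.
delta_{11} = 1
delta_{33} = 1
delta_{13} = 0
delta_{31} = 0
Result = 1 * 1 - 0 * 0 = 1 - 0 = 1

1


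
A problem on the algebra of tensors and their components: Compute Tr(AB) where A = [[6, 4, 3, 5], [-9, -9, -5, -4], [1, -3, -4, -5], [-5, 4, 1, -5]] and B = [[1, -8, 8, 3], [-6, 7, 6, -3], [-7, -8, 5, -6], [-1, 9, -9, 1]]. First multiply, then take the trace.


Tr(AB) = sum_i (AB)_{ii} where (AB)_{ii} = sum_k A_{ik} B_{ki}.
(AB)_{11} = 6*1 + 4*-6 + 3*-7 + 5*-1 = -44
(AB)_{22} = -9*-8 + -9*7 + -5*-8 + -4*9 = 13
(AB)_{33} = 1*8 + -3*6 + -4*5 + -5*-9 = 15
(AB)_{44} = -5*3 + 4*-3 + 1*-6 + -5*1 = -38
Tr(AB) = -44 + 13 + 15 + -38 = -54

-54


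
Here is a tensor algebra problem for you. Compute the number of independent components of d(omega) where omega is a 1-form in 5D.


The exterior derivative of a p-form is a (p+1)-form.
Its number of independent components is C(n, p+1).
n = 5, p+1 = 2
C(5, 2) = 10

10


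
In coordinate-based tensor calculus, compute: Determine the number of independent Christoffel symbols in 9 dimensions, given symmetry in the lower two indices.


Christoffel symbols Gamma^k_{ij} are symmetric in i,j, so there are d * d(d+1)/2 independent symbols.
d = 9
d(d+1)/2 = 9 * 10 / 2 = 45
Total = 9 * 45 = 405

405


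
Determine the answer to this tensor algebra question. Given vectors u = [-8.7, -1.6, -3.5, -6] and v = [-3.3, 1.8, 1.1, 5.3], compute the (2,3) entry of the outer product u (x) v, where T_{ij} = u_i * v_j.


The outer product entry T_{ij} = u_i * v_j.
We need i=2, j=3.
u_2 = -1.6, v_3 = 1.1
T_{2,3} = -1.6 * 1.1 = -1.76

-1.76


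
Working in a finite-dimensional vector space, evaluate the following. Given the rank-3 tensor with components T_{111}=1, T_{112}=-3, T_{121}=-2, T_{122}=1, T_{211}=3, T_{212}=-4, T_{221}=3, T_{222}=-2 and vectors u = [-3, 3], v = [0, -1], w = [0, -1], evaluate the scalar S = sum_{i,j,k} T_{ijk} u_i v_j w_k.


S = sum over i,j,k of T_{ijk} u_i v_j w_k. Expanding all 8 terms:
T_{111}*u_1*v_1*w_1 = 1*-3*0*0 = 0  (running total: 0)
T_{112}*u_1*v_1*w_2 = -3*-3*0*-1 = 0  (running total: 0)
T_{121}*u_1*v_2*w_1 = -2*-3*-1*0 = 0  (running total: 0)
T_{122}*u_1*v_2*w_2 = 1*-3*-1*-1 = -3  (running total: -3)
T_{211}*u_2*v_1*w_1 = 3*3*0*0 = 0  (running total: -3)
T_{212}*u_2*v_1*w_2 = -4*3*0*-1 = 0  (running total: -3)
T_{221}*u_2*v_2*w_1 = 3*3*-1*0 = 0  (running total: -3)
T_{222}*u_2*v_2*w_2 = -2*3*-1*-1 = -6  (running total: -9)
S = -9

-9


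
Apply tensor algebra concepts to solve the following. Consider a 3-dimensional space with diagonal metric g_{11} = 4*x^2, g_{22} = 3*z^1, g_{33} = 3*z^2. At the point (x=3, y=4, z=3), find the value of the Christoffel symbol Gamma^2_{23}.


For a diagonal metric, Gamma^k_{ij} = (1/2) g^{kk} (dg_{ik}/dx_j + dg_{jk}/dx_i - dg_{ij}/dx_k).
The metric is diagonal, so g_{ab} = 0 for a != b.
At the given point: g_{11} = 36, g_{22} = 9, g_{33} = 27
g^{22} = 1/9
dg_{22}/dx_3 = dg_{22}/dx_3 = 3
dg_{32}/dx_2 = 0 (off-diagonal)
dg_{23}/dx_2 = 0 (off-diagonal)
Numerator = 3 + 0 - 0 = 3
Gamma^2_{23} = 3 / (2 * 9) = 1/6

1/6


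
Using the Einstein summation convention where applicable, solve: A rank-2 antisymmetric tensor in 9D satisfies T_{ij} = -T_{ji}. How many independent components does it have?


An antisymmetric rank-2 tensor satisfies A_{ij} = -A_{ji}, so diagonal entries are zero.
The independent components are the upper-triangular entries: C(n, 2) = n(n-1)/2.
n = 9
C(9, 2) = 9 * 8 / 2 = 72 / 2 = 36

36


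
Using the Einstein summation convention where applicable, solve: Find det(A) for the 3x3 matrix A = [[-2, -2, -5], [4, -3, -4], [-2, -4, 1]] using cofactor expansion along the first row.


Expanding along the first row, det(A) = a11*M_11 - a12*M_12 + a13*M_13, where M_1j is the (1,j) minor.
Minor M_11 = -3*1 - -4*-4 = -19
Minor M_12 = 4*1 - -4*-2 = -4
Minor M_13 = 4*-4 - -3*-2 = -22
det = -2*(-19) - -2*(-4) + -5*(-22)
    = 38 - 8 + 110
    = 140

140


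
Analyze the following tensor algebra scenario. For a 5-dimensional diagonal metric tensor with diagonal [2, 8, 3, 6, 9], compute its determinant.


For a diagonal metric, the determinant is the product of diagonal entries.
Diagonal entries: 2, 8, 3, 6, 9
det(g) = 2 * 8 * 3 * 6 * 9 = 2592

2592


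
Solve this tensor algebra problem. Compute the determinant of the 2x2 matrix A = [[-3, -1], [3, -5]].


For a 2x2 matrix [[a, b], [c, d]], det = a*d - b*c.
a = -3, b = -1, c = 3, d = -5
a*d = -3 * -5 = 15
b*c = -1 * 3 = -3
det = 15 - -3 = 18

18


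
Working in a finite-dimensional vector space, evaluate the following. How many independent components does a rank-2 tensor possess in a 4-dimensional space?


The number of components of a rank-r tensor in d dimensions is d^r.
Here d = 4 and r = 2.
4^2 = 16

16


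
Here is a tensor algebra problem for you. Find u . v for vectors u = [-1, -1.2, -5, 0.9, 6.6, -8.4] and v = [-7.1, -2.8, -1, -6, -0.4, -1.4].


The inner product u . v = sum of u_i * v_i.
Term-by-term: -1 * -7.1, -1.2 * -2.8, -5 * -1, 0.9 * -6, 6.6 * -0.4, -8.4 * -1.4
Products: 7.1, 3.36, 5, -5.4, -2.64, 11.76
Sum = 7.1 + 3.36 + 5 + -5.4 + -2.64 + 11.76 = 19.18

19.18


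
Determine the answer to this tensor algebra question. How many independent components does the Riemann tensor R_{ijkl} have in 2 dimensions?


The Riemann tensor in d dimensions has d^2(d^2 - 1)/12 independent components.
d = 2, so d^2 = 4
d^2 - 1 = 3
d^2(d^2 - 1) = 4 * 3 = 12
Divide by 12: 12 / 12 = 1

1


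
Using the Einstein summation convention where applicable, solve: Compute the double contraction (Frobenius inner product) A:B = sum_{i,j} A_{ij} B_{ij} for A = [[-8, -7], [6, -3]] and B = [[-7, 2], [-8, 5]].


A:B = sum over all i,j of A_{ij} * B_{ij}.
Row 1: -8*-7=56, -7*2=-14 => row sum = 42
Row 2: 6*-8=-48, -3*5=-15 => row sum = -63
Total = 42 + -63 = -21

-21
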